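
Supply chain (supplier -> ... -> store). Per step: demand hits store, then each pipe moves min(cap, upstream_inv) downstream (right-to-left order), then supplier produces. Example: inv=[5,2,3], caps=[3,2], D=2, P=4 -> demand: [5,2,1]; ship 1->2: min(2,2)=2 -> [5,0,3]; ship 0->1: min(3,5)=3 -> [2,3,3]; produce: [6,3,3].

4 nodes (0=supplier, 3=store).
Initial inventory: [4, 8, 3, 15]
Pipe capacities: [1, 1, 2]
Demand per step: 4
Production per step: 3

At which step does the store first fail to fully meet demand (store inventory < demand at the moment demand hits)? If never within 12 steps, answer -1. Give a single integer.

Step 1: demand=4,sold=4 ship[2->3]=2 ship[1->2]=1 ship[0->1]=1 prod=3 -> [6 8 2 13]
Step 2: demand=4,sold=4 ship[2->3]=2 ship[1->2]=1 ship[0->1]=1 prod=3 -> [8 8 1 11]
Step 3: demand=4,sold=4 ship[2->3]=1 ship[1->2]=1 ship[0->1]=1 prod=3 -> [10 8 1 8]
Step 4: demand=4,sold=4 ship[2->3]=1 ship[1->2]=1 ship[0->1]=1 prod=3 -> [12 8 1 5]
Step 5: demand=4,sold=4 ship[2->3]=1 ship[1->2]=1 ship[0->1]=1 prod=3 -> [14 8 1 2]
Step 6: demand=4,sold=2 ship[2->3]=1 ship[1->2]=1 ship[0->1]=1 prod=3 -> [16 8 1 1]
Step 7: demand=4,sold=1 ship[2->3]=1 ship[1->2]=1 ship[0->1]=1 prod=3 -> [18 8 1 1]
Step 8: demand=4,sold=1 ship[2->3]=1 ship[1->2]=1 ship[0->1]=1 prod=3 -> [20 8 1 1]
Step 9: demand=4,sold=1 ship[2->3]=1 ship[1->2]=1 ship[0->1]=1 prod=3 -> [22 8 1 1]
Step 10: demand=4,sold=1 ship[2->3]=1 ship[1->2]=1 ship[0->1]=1 prod=3 -> [24 8 1 1]
Step 11: demand=4,sold=1 ship[2->3]=1 ship[1->2]=1 ship[0->1]=1 prod=3 -> [26 8 1 1]
Step 12: demand=4,sold=1 ship[2->3]=1 ship[1->2]=1 ship[0->1]=1 prod=3 -> [28 8 1 1]
First stockout at step 6

6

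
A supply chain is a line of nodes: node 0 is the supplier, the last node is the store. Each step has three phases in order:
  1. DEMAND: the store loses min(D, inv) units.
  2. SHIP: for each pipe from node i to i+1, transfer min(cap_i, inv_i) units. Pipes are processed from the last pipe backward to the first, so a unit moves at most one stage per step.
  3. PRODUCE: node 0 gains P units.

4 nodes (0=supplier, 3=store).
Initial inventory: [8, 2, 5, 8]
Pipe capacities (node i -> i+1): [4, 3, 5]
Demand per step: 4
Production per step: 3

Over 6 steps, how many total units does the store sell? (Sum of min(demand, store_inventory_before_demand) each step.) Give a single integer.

Answer: 24

Derivation:
Step 1: sold=4 (running total=4) -> [7 4 2 9]
Step 2: sold=4 (running total=8) -> [6 5 3 7]
Step 3: sold=4 (running total=12) -> [5 6 3 6]
Step 4: sold=4 (running total=16) -> [4 7 3 5]
Step 5: sold=4 (running total=20) -> [3 8 3 4]
Step 6: sold=4 (running total=24) -> [3 8 3 3]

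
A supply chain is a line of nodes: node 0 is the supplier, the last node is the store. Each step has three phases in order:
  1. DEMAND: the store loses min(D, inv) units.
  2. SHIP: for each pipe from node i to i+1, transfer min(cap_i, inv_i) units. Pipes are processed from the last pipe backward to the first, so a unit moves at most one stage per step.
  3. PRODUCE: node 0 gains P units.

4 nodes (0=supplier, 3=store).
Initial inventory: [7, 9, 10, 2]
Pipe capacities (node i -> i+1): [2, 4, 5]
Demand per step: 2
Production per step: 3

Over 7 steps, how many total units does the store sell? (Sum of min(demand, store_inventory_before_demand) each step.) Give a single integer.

Answer: 14

Derivation:
Step 1: sold=2 (running total=2) -> [8 7 9 5]
Step 2: sold=2 (running total=4) -> [9 5 8 8]
Step 3: sold=2 (running total=6) -> [10 3 7 11]
Step 4: sold=2 (running total=8) -> [11 2 5 14]
Step 5: sold=2 (running total=10) -> [12 2 2 17]
Step 6: sold=2 (running total=12) -> [13 2 2 17]
Step 7: sold=2 (running total=14) -> [14 2 2 17]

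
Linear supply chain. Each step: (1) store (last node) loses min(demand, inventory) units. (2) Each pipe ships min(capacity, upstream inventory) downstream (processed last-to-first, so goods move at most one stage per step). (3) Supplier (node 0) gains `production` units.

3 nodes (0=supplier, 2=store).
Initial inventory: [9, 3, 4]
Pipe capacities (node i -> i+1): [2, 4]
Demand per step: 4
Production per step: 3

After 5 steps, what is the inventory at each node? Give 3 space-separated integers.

Step 1: demand=4,sold=4 ship[1->2]=3 ship[0->1]=2 prod=3 -> inv=[10 2 3]
Step 2: demand=4,sold=3 ship[1->2]=2 ship[0->1]=2 prod=3 -> inv=[11 2 2]
Step 3: demand=4,sold=2 ship[1->2]=2 ship[0->1]=2 prod=3 -> inv=[12 2 2]
Step 4: demand=4,sold=2 ship[1->2]=2 ship[0->1]=2 prod=3 -> inv=[13 2 2]
Step 5: demand=4,sold=2 ship[1->2]=2 ship[0->1]=2 prod=3 -> inv=[14 2 2]

14 2 2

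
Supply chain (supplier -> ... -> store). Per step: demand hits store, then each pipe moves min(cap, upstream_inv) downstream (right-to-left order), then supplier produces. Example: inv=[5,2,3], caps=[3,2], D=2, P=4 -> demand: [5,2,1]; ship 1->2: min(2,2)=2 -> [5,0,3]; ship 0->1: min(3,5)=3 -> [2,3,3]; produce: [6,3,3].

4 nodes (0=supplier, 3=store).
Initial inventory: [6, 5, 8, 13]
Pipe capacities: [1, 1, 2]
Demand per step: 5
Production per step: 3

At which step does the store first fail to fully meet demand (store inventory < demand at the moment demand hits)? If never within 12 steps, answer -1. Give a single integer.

Step 1: demand=5,sold=5 ship[2->3]=2 ship[1->2]=1 ship[0->1]=1 prod=3 -> [8 5 7 10]
Step 2: demand=5,sold=5 ship[2->3]=2 ship[1->2]=1 ship[0->1]=1 prod=3 -> [10 5 6 7]
Step 3: demand=5,sold=5 ship[2->3]=2 ship[1->2]=1 ship[0->1]=1 prod=3 -> [12 5 5 4]
Step 4: demand=5,sold=4 ship[2->3]=2 ship[1->2]=1 ship[0->1]=1 prod=3 -> [14 5 4 2]
Step 5: demand=5,sold=2 ship[2->3]=2 ship[1->2]=1 ship[0->1]=1 prod=3 -> [16 5 3 2]
Step 6: demand=5,sold=2 ship[2->3]=2 ship[1->2]=1 ship[0->1]=1 prod=3 -> [18 5 2 2]
Step 7: demand=5,sold=2 ship[2->3]=2 ship[1->2]=1 ship[0->1]=1 prod=3 -> [20 5 1 2]
Step 8: demand=5,sold=2 ship[2->3]=1 ship[1->2]=1 ship[0->1]=1 prod=3 -> [22 5 1 1]
Step 9: demand=5,sold=1 ship[2->3]=1 ship[1->2]=1 ship[0->1]=1 prod=3 -> [24 5 1 1]
Step 10: demand=5,sold=1 ship[2->3]=1 ship[1->2]=1 ship[0->1]=1 prod=3 -> [26 5 1 1]
Step 11: demand=5,sold=1 ship[2->3]=1 ship[1->2]=1 ship[0->1]=1 prod=3 -> [28 5 1 1]
Step 12: demand=5,sold=1 ship[2->3]=1 ship[1->2]=1 ship[0->1]=1 prod=3 -> [30 5 1 1]
First stockout at step 4

4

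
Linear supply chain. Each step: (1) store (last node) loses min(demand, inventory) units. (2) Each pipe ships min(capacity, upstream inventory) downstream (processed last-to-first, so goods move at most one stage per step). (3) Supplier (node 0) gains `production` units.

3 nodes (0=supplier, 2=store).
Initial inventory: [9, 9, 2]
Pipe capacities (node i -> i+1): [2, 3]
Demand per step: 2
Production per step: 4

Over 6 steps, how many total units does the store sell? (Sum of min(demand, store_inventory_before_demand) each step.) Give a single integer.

Answer: 12

Derivation:
Step 1: sold=2 (running total=2) -> [11 8 3]
Step 2: sold=2 (running total=4) -> [13 7 4]
Step 3: sold=2 (running total=6) -> [15 6 5]
Step 4: sold=2 (running total=8) -> [17 5 6]
Step 5: sold=2 (running total=10) -> [19 4 7]
Step 6: sold=2 (running total=12) -> [21 3 8]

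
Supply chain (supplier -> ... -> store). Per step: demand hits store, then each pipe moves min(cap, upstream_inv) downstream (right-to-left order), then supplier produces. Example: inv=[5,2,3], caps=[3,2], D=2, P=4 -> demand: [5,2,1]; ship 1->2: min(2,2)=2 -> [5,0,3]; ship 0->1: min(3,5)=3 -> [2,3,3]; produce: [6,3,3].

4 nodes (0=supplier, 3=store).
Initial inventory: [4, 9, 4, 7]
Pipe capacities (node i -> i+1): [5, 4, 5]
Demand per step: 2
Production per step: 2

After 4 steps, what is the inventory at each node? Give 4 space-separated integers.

Step 1: demand=2,sold=2 ship[2->3]=4 ship[1->2]=4 ship[0->1]=4 prod=2 -> inv=[2 9 4 9]
Step 2: demand=2,sold=2 ship[2->3]=4 ship[1->2]=4 ship[0->1]=2 prod=2 -> inv=[2 7 4 11]
Step 3: demand=2,sold=2 ship[2->3]=4 ship[1->2]=4 ship[0->1]=2 prod=2 -> inv=[2 5 4 13]
Step 4: demand=2,sold=2 ship[2->3]=4 ship[1->2]=4 ship[0->1]=2 prod=2 -> inv=[2 3 4 15]

2 3 4 15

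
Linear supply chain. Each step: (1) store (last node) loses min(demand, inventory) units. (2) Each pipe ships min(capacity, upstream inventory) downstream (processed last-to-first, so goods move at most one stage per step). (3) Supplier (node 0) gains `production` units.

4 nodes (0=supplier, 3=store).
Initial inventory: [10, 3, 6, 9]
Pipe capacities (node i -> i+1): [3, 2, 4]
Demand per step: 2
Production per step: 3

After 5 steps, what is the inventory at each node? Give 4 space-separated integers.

Step 1: demand=2,sold=2 ship[2->3]=4 ship[1->2]=2 ship[0->1]=3 prod=3 -> inv=[10 4 4 11]
Step 2: demand=2,sold=2 ship[2->3]=4 ship[1->2]=2 ship[0->1]=3 prod=3 -> inv=[10 5 2 13]
Step 3: demand=2,sold=2 ship[2->3]=2 ship[1->2]=2 ship[0->1]=3 prod=3 -> inv=[10 6 2 13]
Step 4: demand=2,sold=2 ship[2->3]=2 ship[1->2]=2 ship[0->1]=3 prod=3 -> inv=[10 7 2 13]
Step 5: demand=2,sold=2 ship[2->3]=2 ship[1->2]=2 ship[0->1]=3 prod=3 -> inv=[10 8 2 13]

10 8 2 13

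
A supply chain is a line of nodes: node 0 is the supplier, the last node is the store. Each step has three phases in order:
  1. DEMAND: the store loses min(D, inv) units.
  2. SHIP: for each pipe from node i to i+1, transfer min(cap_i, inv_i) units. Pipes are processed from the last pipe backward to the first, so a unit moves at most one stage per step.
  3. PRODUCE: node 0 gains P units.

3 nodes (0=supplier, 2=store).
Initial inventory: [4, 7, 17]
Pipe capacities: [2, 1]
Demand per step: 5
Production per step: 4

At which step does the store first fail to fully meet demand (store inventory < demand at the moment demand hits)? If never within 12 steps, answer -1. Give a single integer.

Step 1: demand=5,sold=5 ship[1->2]=1 ship[0->1]=2 prod=4 -> [6 8 13]
Step 2: demand=5,sold=5 ship[1->2]=1 ship[0->1]=2 prod=4 -> [8 9 9]
Step 3: demand=5,sold=5 ship[1->2]=1 ship[0->1]=2 prod=4 -> [10 10 5]
Step 4: demand=5,sold=5 ship[1->2]=1 ship[0->1]=2 prod=4 -> [12 11 1]
Step 5: demand=5,sold=1 ship[1->2]=1 ship[0->1]=2 prod=4 -> [14 12 1]
Step 6: demand=5,sold=1 ship[1->2]=1 ship[0->1]=2 prod=4 -> [16 13 1]
Step 7: demand=5,sold=1 ship[1->2]=1 ship[0->1]=2 prod=4 -> [18 14 1]
Step 8: demand=5,sold=1 ship[1->2]=1 ship[0->1]=2 prod=4 -> [20 15 1]
Step 9: demand=5,sold=1 ship[1->2]=1 ship[0->1]=2 prod=4 -> [22 16 1]
Step 10: demand=5,sold=1 ship[1->2]=1 ship[0->1]=2 prod=4 -> [24 17 1]
Step 11: demand=5,sold=1 ship[1->2]=1 ship[0->1]=2 prod=4 -> [26 18 1]
Step 12: demand=5,sold=1 ship[1->2]=1 ship[0->1]=2 prod=4 -> [28 19 1]
First stockout at step 5

5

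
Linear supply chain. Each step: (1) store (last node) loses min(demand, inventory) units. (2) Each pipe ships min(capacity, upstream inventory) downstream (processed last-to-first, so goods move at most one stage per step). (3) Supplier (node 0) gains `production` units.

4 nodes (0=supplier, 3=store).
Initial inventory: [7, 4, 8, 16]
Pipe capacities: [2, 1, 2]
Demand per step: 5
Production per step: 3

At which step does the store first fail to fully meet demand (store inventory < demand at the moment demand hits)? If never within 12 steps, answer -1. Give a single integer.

Step 1: demand=5,sold=5 ship[2->3]=2 ship[1->2]=1 ship[0->1]=2 prod=3 -> [8 5 7 13]
Step 2: demand=5,sold=5 ship[2->3]=2 ship[1->2]=1 ship[0->1]=2 prod=3 -> [9 6 6 10]
Step 3: demand=5,sold=5 ship[2->3]=2 ship[1->2]=1 ship[0->1]=2 prod=3 -> [10 7 5 7]
Step 4: demand=5,sold=5 ship[2->3]=2 ship[1->2]=1 ship[0->1]=2 prod=3 -> [11 8 4 4]
Step 5: demand=5,sold=4 ship[2->3]=2 ship[1->2]=1 ship[0->1]=2 prod=3 -> [12 9 3 2]
Step 6: demand=5,sold=2 ship[2->3]=2 ship[1->2]=1 ship[0->1]=2 prod=3 -> [13 10 2 2]
Step 7: demand=5,sold=2 ship[2->3]=2 ship[1->2]=1 ship[0->1]=2 prod=3 -> [14 11 1 2]
Step 8: demand=5,sold=2 ship[2->3]=1 ship[1->2]=1 ship[0->1]=2 prod=3 -> [15 12 1 1]
Step 9: demand=5,sold=1 ship[2->3]=1 ship[1->2]=1 ship[0->1]=2 prod=3 -> [16 13 1 1]
Step 10: demand=5,sold=1 ship[2->3]=1 ship[1->2]=1 ship[0->1]=2 prod=3 -> [17 14 1 1]
Step 11: demand=5,sold=1 ship[2->3]=1 ship[1->2]=1 ship[0->1]=2 prod=3 -> [18 15 1 1]
Step 12: demand=5,sold=1 ship[2->3]=1 ship[1->2]=1 ship[0->1]=2 prod=3 -> [19 16 1 1]
First stockout at step 5

5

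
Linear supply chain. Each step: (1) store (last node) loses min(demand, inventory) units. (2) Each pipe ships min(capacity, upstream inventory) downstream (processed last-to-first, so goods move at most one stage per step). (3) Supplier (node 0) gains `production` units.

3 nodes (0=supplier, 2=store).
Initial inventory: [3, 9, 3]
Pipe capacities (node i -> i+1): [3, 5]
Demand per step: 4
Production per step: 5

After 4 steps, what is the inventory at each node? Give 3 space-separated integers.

Step 1: demand=4,sold=3 ship[1->2]=5 ship[0->1]=3 prod=5 -> inv=[5 7 5]
Step 2: demand=4,sold=4 ship[1->2]=5 ship[0->1]=3 prod=5 -> inv=[7 5 6]
Step 3: demand=4,sold=4 ship[1->2]=5 ship[0->1]=3 prod=5 -> inv=[9 3 7]
Step 4: demand=4,sold=4 ship[1->2]=3 ship[0->1]=3 prod=5 -> inv=[11 3 6]

11 3 6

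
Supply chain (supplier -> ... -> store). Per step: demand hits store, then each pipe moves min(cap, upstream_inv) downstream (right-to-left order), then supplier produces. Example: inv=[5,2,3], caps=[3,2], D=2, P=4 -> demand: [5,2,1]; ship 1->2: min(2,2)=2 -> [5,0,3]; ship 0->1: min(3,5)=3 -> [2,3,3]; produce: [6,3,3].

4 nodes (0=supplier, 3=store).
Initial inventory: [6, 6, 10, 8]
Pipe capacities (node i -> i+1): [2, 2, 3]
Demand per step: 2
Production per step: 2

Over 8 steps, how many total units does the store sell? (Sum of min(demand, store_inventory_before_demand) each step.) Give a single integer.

Step 1: sold=2 (running total=2) -> [6 6 9 9]
Step 2: sold=2 (running total=4) -> [6 6 8 10]
Step 3: sold=2 (running total=6) -> [6 6 7 11]
Step 4: sold=2 (running total=8) -> [6 6 6 12]
Step 5: sold=2 (running total=10) -> [6 6 5 13]
Step 6: sold=2 (running total=12) -> [6 6 4 14]
Step 7: sold=2 (running total=14) -> [6 6 3 15]
Step 8: sold=2 (running total=16) -> [6 6 2 16]

Answer: 16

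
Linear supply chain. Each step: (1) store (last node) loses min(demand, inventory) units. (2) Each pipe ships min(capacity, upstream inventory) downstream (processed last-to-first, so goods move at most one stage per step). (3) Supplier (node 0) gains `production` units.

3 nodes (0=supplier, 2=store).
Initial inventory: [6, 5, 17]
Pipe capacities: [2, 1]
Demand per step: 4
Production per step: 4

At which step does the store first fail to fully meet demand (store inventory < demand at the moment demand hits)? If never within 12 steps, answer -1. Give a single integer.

Step 1: demand=4,sold=4 ship[1->2]=1 ship[0->1]=2 prod=4 -> [8 6 14]
Step 2: demand=4,sold=4 ship[1->2]=1 ship[0->1]=2 prod=4 -> [10 7 11]
Step 3: demand=4,sold=4 ship[1->2]=1 ship[0->1]=2 prod=4 -> [12 8 8]
Step 4: demand=4,sold=4 ship[1->2]=1 ship[0->1]=2 prod=4 -> [14 9 5]
Step 5: demand=4,sold=4 ship[1->2]=1 ship[0->1]=2 prod=4 -> [16 10 2]
Step 6: demand=4,sold=2 ship[1->2]=1 ship[0->1]=2 prod=4 -> [18 11 1]
Step 7: demand=4,sold=1 ship[1->2]=1 ship[0->1]=2 prod=4 -> [20 12 1]
Step 8: demand=4,sold=1 ship[1->2]=1 ship[0->1]=2 prod=4 -> [22 13 1]
Step 9: demand=4,sold=1 ship[1->2]=1 ship[0->1]=2 prod=4 -> [24 14 1]
Step 10: demand=4,sold=1 ship[1->2]=1 ship[0->1]=2 prod=4 -> [26 15 1]
Step 11: demand=4,sold=1 ship[1->2]=1 ship[0->1]=2 prod=4 -> [28 16 1]
Step 12: demand=4,sold=1 ship[1->2]=1 ship[0->1]=2 prod=4 -> [30 17 1]
First stockout at step 6

6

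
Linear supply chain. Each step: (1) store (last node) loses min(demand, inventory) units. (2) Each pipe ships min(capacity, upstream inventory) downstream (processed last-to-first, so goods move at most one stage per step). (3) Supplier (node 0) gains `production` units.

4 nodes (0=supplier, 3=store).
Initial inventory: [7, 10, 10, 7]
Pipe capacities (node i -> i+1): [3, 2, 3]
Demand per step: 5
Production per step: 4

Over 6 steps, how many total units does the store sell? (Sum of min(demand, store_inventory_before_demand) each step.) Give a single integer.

Answer: 22

Derivation:
Step 1: sold=5 (running total=5) -> [8 11 9 5]
Step 2: sold=5 (running total=10) -> [9 12 8 3]
Step 3: sold=3 (running total=13) -> [10 13 7 3]
Step 4: sold=3 (running total=16) -> [11 14 6 3]
Step 5: sold=3 (running total=19) -> [12 15 5 3]
Step 6: sold=3 (running total=22) -> [13 16 4 3]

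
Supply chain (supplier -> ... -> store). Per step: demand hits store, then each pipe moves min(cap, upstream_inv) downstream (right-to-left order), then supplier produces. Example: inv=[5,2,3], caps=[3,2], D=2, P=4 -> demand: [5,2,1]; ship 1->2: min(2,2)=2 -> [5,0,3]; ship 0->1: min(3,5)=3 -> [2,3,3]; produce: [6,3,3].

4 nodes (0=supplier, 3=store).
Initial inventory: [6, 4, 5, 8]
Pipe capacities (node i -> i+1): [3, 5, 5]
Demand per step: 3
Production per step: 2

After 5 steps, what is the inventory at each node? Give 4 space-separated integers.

Step 1: demand=3,sold=3 ship[2->3]=5 ship[1->2]=4 ship[0->1]=3 prod=2 -> inv=[5 3 4 10]
Step 2: demand=3,sold=3 ship[2->3]=4 ship[1->2]=3 ship[0->1]=3 prod=2 -> inv=[4 3 3 11]
Step 3: demand=3,sold=3 ship[2->3]=3 ship[1->2]=3 ship[0->1]=3 prod=2 -> inv=[3 3 3 11]
Step 4: demand=3,sold=3 ship[2->3]=3 ship[1->2]=3 ship[0->1]=3 prod=2 -> inv=[2 3 3 11]
Step 5: demand=3,sold=3 ship[2->3]=3 ship[1->2]=3 ship[0->1]=2 prod=2 -> inv=[2 2 3 11]

2 2 3 11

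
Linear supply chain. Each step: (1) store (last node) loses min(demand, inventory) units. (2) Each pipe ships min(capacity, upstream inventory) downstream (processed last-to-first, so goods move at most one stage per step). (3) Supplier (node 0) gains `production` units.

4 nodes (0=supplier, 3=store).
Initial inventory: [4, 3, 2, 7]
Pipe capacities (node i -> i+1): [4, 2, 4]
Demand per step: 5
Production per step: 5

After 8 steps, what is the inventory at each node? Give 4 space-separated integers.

Step 1: demand=5,sold=5 ship[2->3]=2 ship[1->2]=2 ship[0->1]=4 prod=5 -> inv=[5 5 2 4]
Step 2: demand=5,sold=4 ship[2->3]=2 ship[1->2]=2 ship[0->1]=4 prod=5 -> inv=[6 7 2 2]
Step 3: demand=5,sold=2 ship[2->3]=2 ship[1->2]=2 ship[0->1]=4 prod=5 -> inv=[7 9 2 2]
Step 4: demand=5,sold=2 ship[2->3]=2 ship[1->2]=2 ship[0->1]=4 prod=5 -> inv=[8 11 2 2]
Step 5: demand=5,sold=2 ship[2->3]=2 ship[1->2]=2 ship[0->1]=4 prod=5 -> inv=[9 13 2 2]
Step 6: demand=5,sold=2 ship[2->3]=2 ship[1->2]=2 ship[0->1]=4 prod=5 -> inv=[10 15 2 2]
Step 7: demand=5,sold=2 ship[2->3]=2 ship[1->2]=2 ship[0->1]=4 prod=5 -> inv=[11 17 2 2]
Step 8: demand=5,sold=2 ship[2->3]=2 ship[1->2]=2 ship[0->1]=4 prod=5 -> inv=[12 19 2 2]

12 19 2 2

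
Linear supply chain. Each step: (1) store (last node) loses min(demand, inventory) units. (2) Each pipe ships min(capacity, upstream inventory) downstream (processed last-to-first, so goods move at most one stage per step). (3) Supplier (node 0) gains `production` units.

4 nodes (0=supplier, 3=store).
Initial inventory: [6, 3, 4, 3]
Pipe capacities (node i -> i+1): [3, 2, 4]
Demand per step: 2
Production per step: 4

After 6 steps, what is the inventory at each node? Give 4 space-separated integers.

Step 1: demand=2,sold=2 ship[2->3]=4 ship[1->2]=2 ship[0->1]=3 prod=4 -> inv=[7 4 2 5]
Step 2: demand=2,sold=2 ship[2->3]=2 ship[1->2]=2 ship[0->1]=3 prod=4 -> inv=[8 5 2 5]
Step 3: demand=2,sold=2 ship[2->3]=2 ship[1->2]=2 ship[0->1]=3 prod=4 -> inv=[9 6 2 5]
Step 4: demand=2,sold=2 ship[2->3]=2 ship[1->2]=2 ship[0->1]=3 prod=4 -> inv=[10 7 2 5]
Step 5: demand=2,sold=2 ship[2->3]=2 ship[1->2]=2 ship[0->1]=3 prod=4 -> inv=[11 8 2 5]
Step 6: demand=2,sold=2 ship[2->3]=2 ship[1->2]=2 ship[0->1]=3 prod=4 -> inv=[12 9 2 5]

12 9 2 5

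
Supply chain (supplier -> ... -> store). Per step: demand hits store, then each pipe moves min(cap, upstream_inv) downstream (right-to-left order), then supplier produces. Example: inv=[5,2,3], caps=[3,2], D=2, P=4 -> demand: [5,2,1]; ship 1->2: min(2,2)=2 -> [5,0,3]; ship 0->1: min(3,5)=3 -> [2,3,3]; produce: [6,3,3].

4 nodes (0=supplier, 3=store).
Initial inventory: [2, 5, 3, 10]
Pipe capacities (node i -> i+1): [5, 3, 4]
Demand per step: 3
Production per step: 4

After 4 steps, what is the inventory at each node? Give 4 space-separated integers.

Step 1: demand=3,sold=3 ship[2->3]=3 ship[1->2]=3 ship[0->1]=2 prod=4 -> inv=[4 4 3 10]
Step 2: demand=3,sold=3 ship[2->3]=3 ship[1->2]=3 ship[0->1]=4 prod=4 -> inv=[4 5 3 10]
Step 3: demand=3,sold=3 ship[2->3]=3 ship[1->2]=3 ship[0->1]=4 prod=4 -> inv=[4 6 3 10]
Step 4: demand=3,sold=3 ship[2->3]=3 ship[1->2]=3 ship[0->1]=4 prod=4 -> inv=[4 7 3 10]

4 7 3 10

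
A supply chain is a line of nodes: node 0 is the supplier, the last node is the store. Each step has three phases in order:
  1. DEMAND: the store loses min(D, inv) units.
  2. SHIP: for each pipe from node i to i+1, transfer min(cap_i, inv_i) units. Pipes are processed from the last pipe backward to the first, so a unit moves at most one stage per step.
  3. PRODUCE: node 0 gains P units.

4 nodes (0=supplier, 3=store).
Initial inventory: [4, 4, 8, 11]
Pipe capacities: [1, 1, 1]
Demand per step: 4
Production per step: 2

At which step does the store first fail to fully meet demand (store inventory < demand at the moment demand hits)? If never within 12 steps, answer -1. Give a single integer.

Step 1: demand=4,sold=4 ship[2->3]=1 ship[1->2]=1 ship[0->1]=1 prod=2 -> [5 4 8 8]
Step 2: demand=4,sold=4 ship[2->3]=1 ship[1->2]=1 ship[0->1]=1 prod=2 -> [6 4 8 5]
Step 3: demand=4,sold=4 ship[2->3]=1 ship[1->2]=1 ship[0->1]=1 prod=2 -> [7 4 8 2]
Step 4: demand=4,sold=2 ship[2->3]=1 ship[1->2]=1 ship[0->1]=1 prod=2 -> [8 4 8 1]
Step 5: demand=4,sold=1 ship[2->3]=1 ship[1->2]=1 ship[0->1]=1 prod=2 -> [9 4 8 1]
Step 6: demand=4,sold=1 ship[2->3]=1 ship[1->2]=1 ship[0->1]=1 prod=2 -> [10 4 8 1]
Step 7: demand=4,sold=1 ship[2->3]=1 ship[1->2]=1 ship[0->1]=1 prod=2 -> [11 4 8 1]
Step 8: demand=4,sold=1 ship[2->3]=1 ship[1->2]=1 ship[0->1]=1 prod=2 -> [12 4 8 1]
Step 9: demand=4,sold=1 ship[2->3]=1 ship[1->2]=1 ship[0->1]=1 prod=2 -> [13 4 8 1]
Step 10: demand=4,sold=1 ship[2->3]=1 ship[1->2]=1 ship[0->1]=1 prod=2 -> [14 4 8 1]
Step 11: demand=4,sold=1 ship[2->3]=1 ship[1->2]=1 ship[0->1]=1 prod=2 -> [15 4 8 1]
Step 12: demand=4,sold=1 ship[2->3]=1 ship[1->2]=1 ship[0->1]=1 prod=2 -> [16 4 8 1]
First stockout at step 4

4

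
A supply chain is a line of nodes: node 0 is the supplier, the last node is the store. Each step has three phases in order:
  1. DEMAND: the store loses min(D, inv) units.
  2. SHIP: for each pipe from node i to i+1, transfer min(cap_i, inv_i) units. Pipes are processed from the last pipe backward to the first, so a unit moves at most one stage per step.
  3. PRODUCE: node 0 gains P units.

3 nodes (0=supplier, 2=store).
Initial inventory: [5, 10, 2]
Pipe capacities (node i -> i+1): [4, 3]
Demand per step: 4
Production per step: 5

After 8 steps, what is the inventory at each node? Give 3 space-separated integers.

Step 1: demand=4,sold=2 ship[1->2]=3 ship[0->1]=4 prod=5 -> inv=[6 11 3]
Step 2: demand=4,sold=3 ship[1->2]=3 ship[0->1]=4 prod=5 -> inv=[7 12 3]
Step 3: demand=4,sold=3 ship[1->2]=3 ship[0->1]=4 prod=5 -> inv=[8 13 3]
Step 4: demand=4,sold=3 ship[1->2]=3 ship[0->1]=4 prod=5 -> inv=[9 14 3]
Step 5: demand=4,sold=3 ship[1->2]=3 ship[0->1]=4 prod=5 -> inv=[10 15 3]
Step 6: demand=4,sold=3 ship[1->2]=3 ship[0->1]=4 prod=5 -> inv=[11 16 3]
Step 7: demand=4,sold=3 ship[1->2]=3 ship[0->1]=4 prod=5 -> inv=[12 17 3]
Step 8: demand=4,sold=3 ship[1->2]=3 ship[0->1]=4 prod=5 -> inv=[13 18 3]

13 18 3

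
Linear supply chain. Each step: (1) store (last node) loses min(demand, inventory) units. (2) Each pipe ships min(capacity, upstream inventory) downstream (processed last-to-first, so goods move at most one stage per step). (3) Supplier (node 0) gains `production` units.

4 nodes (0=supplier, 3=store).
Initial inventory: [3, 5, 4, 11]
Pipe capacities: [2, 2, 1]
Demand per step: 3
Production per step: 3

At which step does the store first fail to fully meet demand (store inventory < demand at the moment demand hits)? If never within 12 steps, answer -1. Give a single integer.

Step 1: demand=3,sold=3 ship[2->3]=1 ship[1->2]=2 ship[0->1]=2 prod=3 -> [4 5 5 9]
Step 2: demand=3,sold=3 ship[2->3]=1 ship[1->2]=2 ship[0->1]=2 prod=3 -> [5 5 6 7]
Step 3: demand=3,sold=3 ship[2->3]=1 ship[1->2]=2 ship[0->1]=2 prod=3 -> [6 5 7 5]
Step 4: demand=3,sold=3 ship[2->3]=1 ship[1->2]=2 ship[0->1]=2 prod=3 -> [7 5 8 3]
Step 5: demand=3,sold=3 ship[2->3]=1 ship[1->2]=2 ship[0->1]=2 prod=3 -> [8 5 9 1]
Step 6: demand=3,sold=1 ship[2->3]=1 ship[1->2]=2 ship[0->1]=2 prod=3 -> [9 5 10 1]
Step 7: demand=3,sold=1 ship[2->3]=1 ship[1->2]=2 ship[0->1]=2 prod=3 -> [10 5 11 1]
Step 8: demand=3,sold=1 ship[2->3]=1 ship[1->2]=2 ship[0->1]=2 prod=3 -> [11 5 12 1]
Step 9: demand=3,sold=1 ship[2->3]=1 ship[1->2]=2 ship[0->1]=2 prod=3 -> [12 5 13 1]
Step 10: demand=3,sold=1 ship[2->3]=1 ship[1->2]=2 ship[0->1]=2 prod=3 -> [13 5 14 1]
Step 11: demand=3,sold=1 ship[2->3]=1 ship[1->2]=2 ship[0->1]=2 prod=3 -> [14 5 15 1]
Step 12: demand=3,sold=1 ship[2->3]=1 ship[1->2]=2 ship[0->1]=2 prod=3 -> [15 5 16 1]
First stockout at step 6

6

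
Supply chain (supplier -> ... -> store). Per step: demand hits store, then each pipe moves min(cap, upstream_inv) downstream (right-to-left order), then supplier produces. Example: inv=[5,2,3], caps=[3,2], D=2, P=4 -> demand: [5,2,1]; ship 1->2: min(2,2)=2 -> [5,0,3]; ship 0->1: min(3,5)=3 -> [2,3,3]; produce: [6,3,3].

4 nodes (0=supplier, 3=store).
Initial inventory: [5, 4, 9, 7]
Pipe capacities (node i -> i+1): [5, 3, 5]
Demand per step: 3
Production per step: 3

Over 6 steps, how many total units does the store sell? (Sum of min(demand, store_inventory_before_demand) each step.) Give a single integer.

Step 1: sold=3 (running total=3) -> [3 6 7 9]
Step 2: sold=3 (running total=6) -> [3 6 5 11]
Step 3: sold=3 (running total=9) -> [3 6 3 13]
Step 4: sold=3 (running total=12) -> [3 6 3 13]
Step 5: sold=3 (running total=15) -> [3 6 3 13]
Step 6: sold=3 (running total=18) -> [3 6 3 13]

Answer: 18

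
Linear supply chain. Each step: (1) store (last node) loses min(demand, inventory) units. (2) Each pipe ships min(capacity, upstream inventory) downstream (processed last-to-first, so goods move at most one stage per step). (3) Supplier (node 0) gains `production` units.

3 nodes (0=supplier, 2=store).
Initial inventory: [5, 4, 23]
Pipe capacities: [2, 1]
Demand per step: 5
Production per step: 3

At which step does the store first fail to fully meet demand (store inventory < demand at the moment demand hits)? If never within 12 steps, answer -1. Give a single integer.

Step 1: demand=5,sold=5 ship[1->2]=1 ship[0->1]=2 prod=3 -> [6 5 19]
Step 2: demand=5,sold=5 ship[1->2]=1 ship[0->1]=2 prod=3 -> [7 6 15]
Step 3: demand=5,sold=5 ship[1->2]=1 ship[0->1]=2 prod=3 -> [8 7 11]
Step 4: demand=5,sold=5 ship[1->2]=1 ship[0->1]=2 prod=3 -> [9 8 7]
Step 5: demand=5,sold=5 ship[1->2]=1 ship[0->1]=2 prod=3 -> [10 9 3]
Step 6: demand=5,sold=3 ship[1->2]=1 ship[0->1]=2 prod=3 -> [11 10 1]
Step 7: demand=5,sold=1 ship[1->2]=1 ship[0->1]=2 prod=3 -> [12 11 1]
Step 8: demand=5,sold=1 ship[1->2]=1 ship[0->1]=2 prod=3 -> [13 12 1]
Step 9: demand=5,sold=1 ship[1->2]=1 ship[0->1]=2 prod=3 -> [14 13 1]
Step 10: demand=5,sold=1 ship[1->2]=1 ship[0->1]=2 prod=3 -> [15 14 1]
Step 11: demand=5,sold=1 ship[1->2]=1 ship[0->1]=2 prod=3 -> [16 15 1]
Step 12: demand=5,sold=1 ship[1->2]=1 ship[0->1]=2 prod=3 -> [17 16 1]
First stockout at step 6

6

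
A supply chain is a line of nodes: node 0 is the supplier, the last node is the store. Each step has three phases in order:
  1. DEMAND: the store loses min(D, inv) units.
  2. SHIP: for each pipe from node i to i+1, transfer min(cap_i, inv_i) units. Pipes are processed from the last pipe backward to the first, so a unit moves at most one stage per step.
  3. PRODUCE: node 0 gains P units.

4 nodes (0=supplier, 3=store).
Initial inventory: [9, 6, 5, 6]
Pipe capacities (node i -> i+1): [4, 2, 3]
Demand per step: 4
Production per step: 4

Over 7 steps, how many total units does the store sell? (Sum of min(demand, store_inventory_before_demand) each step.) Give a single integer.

Step 1: sold=4 (running total=4) -> [9 8 4 5]
Step 2: sold=4 (running total=8) -> [9 10 3 4]
Step 3: sold=4 (running total=12) -> [9 12 2 3]
Step 4: sold=3 (running total=15) -> [9 14 2 2]
Step 5: sold=2 (running total=17) -> [9 16 2 2]
Step 6: sold=2 (running total=19) -> [9 18 2 2]
Step 7: sold=2 (running total=21) -> [9 20 2 2]

Answer: 21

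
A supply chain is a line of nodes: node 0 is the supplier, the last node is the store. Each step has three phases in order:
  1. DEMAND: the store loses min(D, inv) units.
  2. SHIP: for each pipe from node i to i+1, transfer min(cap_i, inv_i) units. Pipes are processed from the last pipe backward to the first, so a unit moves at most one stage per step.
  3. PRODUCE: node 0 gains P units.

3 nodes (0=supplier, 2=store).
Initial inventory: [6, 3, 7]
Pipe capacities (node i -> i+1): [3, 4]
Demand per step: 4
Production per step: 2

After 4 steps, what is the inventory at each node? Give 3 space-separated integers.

Step 1: demand=4,sold=4 ship[1->2]=3 ship[0->1]=3 prod=2 -> inv=[5 3 6]
Step 2: demand=4,sold=4 ship[1->2]=3 ship[0->1]=3 prod=2 -> inv=[4 3 5]
Step 3: demand=4,sold=4 ship[1->2]=3 ship[0->1]=3 prod=2 -> inv=[3 3 4]
Step 4: demand=4,sold=4 ship[1->2]=3 ship[0->1]=3 prod=2 -> inv=[2 3 3]

2 3 3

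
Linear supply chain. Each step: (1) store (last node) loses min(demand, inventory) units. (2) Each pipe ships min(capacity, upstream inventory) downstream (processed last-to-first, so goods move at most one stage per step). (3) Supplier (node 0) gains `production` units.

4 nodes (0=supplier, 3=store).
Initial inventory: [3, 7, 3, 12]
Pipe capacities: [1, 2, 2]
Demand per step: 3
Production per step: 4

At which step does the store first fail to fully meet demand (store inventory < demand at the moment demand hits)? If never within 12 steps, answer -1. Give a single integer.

Step 1: demand=3,sold=3 ship[2->3]=2 ship[1->2]=2 ship[0->1]=1 prod=4 -> [6 6 3 11]
Step 2: demand=3,sold=3 ship[2->3]=2 ship[1->2]=2 ship[0->1]=1 prod=4 -> [9 5 3 10]
Step 3: demand=3,sold=3 ship[2->3]=2 ship[1->2]=2 ship[0->1]=1 prod=4 -> [12 4 3 9]
Step 4: demand=3,sold=3 ship[2->3]=2 ship[1->2]=2 ship[0->1]=1 prod=4 -> [15 3 3 8]
Step 5: demand=3,sold=3 ship[2->3]=2 ship[1->2]=2 ship[0->1]=1 prod=4 -> [18 2 3 7]
Step 6: demand=3,sold=3 ship[2->3]=2 ship[1->2]=2 ship[0->1]=1 prod=4 -> [21 1 3 6]
Step 7: demand=3,sold=3 ship[2->3]=2 ship[1->2]=1 ship[0->1]=1 prod=4 -> [24 1 2 5]
Step 8: demand=3,sold=3 ship[2->3]=2 ship[1->2]=1 ship[0->1]=1 prod=4 -> [27 1 1 4]
Step 9: demand=3,sold=3 ship[2->3]=1 ship[1->2]=1 ship[0->1]=1 prod=4 -> [30 1 1 2]
Step 10: demand=3,sold=2 ship[2->3]=1 ship[1->2]=1 ship[0->1]=1 prod=4 -> [33 1 1 1]
Step 11: demand=3,sold=1 ship[2->3]=1 ship[1->2]=1 ship[0->1]=1 prod=4 -> [36 1 1 1]
Step 12: demand=3,sold=1 ship[2->3]=1 ship[1->2]=1 ship[0->1]=1 prod=4 -> [39 1 1 1]
First stockout at step 10

10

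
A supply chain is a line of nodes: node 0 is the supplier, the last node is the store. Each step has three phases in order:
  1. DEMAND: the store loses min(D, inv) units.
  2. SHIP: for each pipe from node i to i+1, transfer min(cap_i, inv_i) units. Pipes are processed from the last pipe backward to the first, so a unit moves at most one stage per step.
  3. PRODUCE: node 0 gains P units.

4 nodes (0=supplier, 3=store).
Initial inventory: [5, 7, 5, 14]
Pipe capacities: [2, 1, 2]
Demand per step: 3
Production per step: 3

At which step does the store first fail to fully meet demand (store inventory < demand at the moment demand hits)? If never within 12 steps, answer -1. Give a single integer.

Step 1: demand=3,sold=3 ship[2->3]=2 ship[1->2]=1 ship[0->1]=2 prod=3 -> [6 8 4 13]
Step 2: demand=3,sold=3 ship[2->3]=2 ship[1->2]=1 ship[0->1]=2 prod=3 -> [7 9 3 12]
Step 3: demand=3,sold=3 ship[2->3]=2 ship[1->2]=1 ship[0->1]=2 prod=3 -> [8 10 2 11]
Step 4: demand=3,sold=3 ship[2->3]=2 ship[1->2]=1 ship[0->1]=2 prod=3 -> [9 11 1 10]
Step 5: demand=3,sold=3 ship[2->3]=1 ship[1->2]=1 ship[0->1]=2 prod=3 -> [10 12 1 8]
Step 6: demand=3,sold=3 ship[2->3]=1 ship[1->2]=1 ship[0->1]=2 prod=3 -> [11 13 1 6]
Step 7: demand=3,sold=3 ship[2->3]=1 ship[1->2]=1 ship[0->1]=2 prod=3 -> [12 14 1 4]
Step 8: demand=3,sold=3 ship[2->3]=1 ship[1->2]=1 ship[0->1]=2 prod=3 -> [13 15 1 2]
Step 9: demand=3,sold=2 ship[2->3]=1 ship[1->2]=1 ship[0->1]=2 prod=3 -> [14 16 1 1]
Step 10: demand=3,sold=1 ship[2->3]=1 ship[1->2]=1 ship[0->1]=2 prod=3 -> [15 17 1 1]
Step 11: demand=3,sold=1 ship[2->3]=1 ship[1->2]=1 ship[0->1]=2 prod=3 -> [16 18 1 1]
Step 12: demand=3,sold=1 ship[2->3]=1 ship[1->2]=1 ship[0->1]=2 prod=3 -> [17 19 1 1]
First stockout at step 9

9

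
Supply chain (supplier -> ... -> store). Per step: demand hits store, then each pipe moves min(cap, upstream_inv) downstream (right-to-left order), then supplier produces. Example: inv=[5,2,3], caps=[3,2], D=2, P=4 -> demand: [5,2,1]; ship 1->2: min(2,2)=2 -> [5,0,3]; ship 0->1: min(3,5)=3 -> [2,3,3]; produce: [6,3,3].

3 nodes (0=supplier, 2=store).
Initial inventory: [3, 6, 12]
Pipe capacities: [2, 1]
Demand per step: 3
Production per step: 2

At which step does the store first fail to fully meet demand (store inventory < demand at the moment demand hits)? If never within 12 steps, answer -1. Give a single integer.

Step 1: demand=3,sold=3 ship[1->2]=1 ship[0->1]=2 prod=2 -> [3 7 10]
Step 2: demand=3,sold=3 ship[1->2]=1 ship[0->1]=2 prod=2 -> [3 8 8]
Step 3: demand=3,sold=3 ship[1->2]=1 ship[0->1]=2 prod=2 -> [3 9 6]
Step 4: demand=3,sold=3 ship[1->2]=1 ship[0->1]=2 prod=2 -> [3 10 4]
Step 5: demand=3,sold=3 ship[1->2]=1 ship[0->1]=2 prod=2 -> [3 11 2]
Step 6: demand=3,sold=2 ship[1->2]=1 ship[0->1]=2 prod=2 -> [3 12 1]
Step 7: demand=3,sold=1 ship[1->2]=1 ship[0->1]=2 prod=2 -> [3 13 1]
Step 8: demand=3,sold=1 ship[1->2]=1 ship[0->1]=2 prod=2 -> [3 14 1]
Step 9: demand=3,sold=1 ship[1->2]=1 ship[0->1]=2 prod=2 -> [3 15 1]
Step 10: demand=3,sold=1 ship[1->2]=1 ship[0->1]=2 prod=2 -> [3 16 1]
Step 11: demand=3,sold=1 ship[1->2]=1 ship[0->1]=2 prod=2 -> [3 17 1]
Step 12: demand=3,sold=1 ship[1->2]=1 ship[0->1]=2 prod=2 -> [3 18 1]
First stockout at step 6

6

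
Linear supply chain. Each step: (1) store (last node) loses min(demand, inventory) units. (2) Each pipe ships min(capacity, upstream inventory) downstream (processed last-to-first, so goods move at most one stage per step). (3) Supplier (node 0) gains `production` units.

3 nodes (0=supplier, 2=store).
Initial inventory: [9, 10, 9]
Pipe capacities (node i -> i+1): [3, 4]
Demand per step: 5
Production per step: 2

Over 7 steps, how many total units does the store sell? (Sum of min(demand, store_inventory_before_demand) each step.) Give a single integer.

Answer: 33

Derivation:
Step 1: sold=5 (running total=5) -> [8 9 8]
Step 2: sold=5 (running total=10) -> [7 8 7]
Step 3: sold=5 (running total=15) -> [6 7 6]
Step 4: sold=5 (running total=20) -> [5 6 5]
Step 5: sold=5 (running total=25) -> [4 5 4]
Step 6: sold=4 (running total=29) -> [3 4 4]
Step 7: sold=4 (running total=33) -> [2 3 4]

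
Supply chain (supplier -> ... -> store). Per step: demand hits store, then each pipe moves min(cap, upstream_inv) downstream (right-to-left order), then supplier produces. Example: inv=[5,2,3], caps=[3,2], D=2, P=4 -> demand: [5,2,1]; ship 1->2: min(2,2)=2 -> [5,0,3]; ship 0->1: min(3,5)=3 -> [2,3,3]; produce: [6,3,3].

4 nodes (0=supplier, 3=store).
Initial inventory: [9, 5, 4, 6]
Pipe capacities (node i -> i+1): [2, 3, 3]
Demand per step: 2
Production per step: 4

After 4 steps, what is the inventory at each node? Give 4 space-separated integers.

Step 1: demand=2,sold=2 ship[2->3]=3 ship[1->2]=3 ship[0->1]=2 prod=4 -> inv=[11 4 4 7]
Step 2: demand=2,sold=2 ship[2->3]=3 ship[1->2]=3 ship[0->1]=2 prod=4 -> inv=[13 3 4 8]
Step 3: demand=2,sold=2 ship[2->3]=3 ship[1->2]=3 ship[0->1]=2 prod=4 -> inv=[15 2 4 9]
Step 4: demand=2,sold=2 ship[2->3]=3 ship[1->2]=2 ship[0->1]=2 prod=4 -> inv=[17 2 3 10]

17 2 3 10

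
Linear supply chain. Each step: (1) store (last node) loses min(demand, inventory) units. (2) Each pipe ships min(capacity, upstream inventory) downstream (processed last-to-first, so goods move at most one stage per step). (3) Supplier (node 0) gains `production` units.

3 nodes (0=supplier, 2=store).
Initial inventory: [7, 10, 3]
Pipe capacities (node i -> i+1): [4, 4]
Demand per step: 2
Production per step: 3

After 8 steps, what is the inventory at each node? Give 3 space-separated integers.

Step 1: demand=2,sold=2 ship[1->2]=4 ship[0->1]=4 prod=3 -> inv=[6 10 5]
Step 2: demand=2,sold=2 ship[1->2]=4 ship[0->1]=4 prod=3 -> inv=[5 10 7]
Step 3: demand=2,sold=2 ship[1->2]=4 ship[0->1]=4 prod=3 -> inv=[4 10 9]
Step 4: demand=2,sold=2 ship[1->2]=4 ship[0->1]=4 prod=3 -> inv=[3 10 11]
Step 5: demand=2,sold=2 ship[1->2]=4 ship[0->1]=3 prod=3 -> inv=[3 9 13]
Step 6: demand=2,sold=2 ship[1->2]=4 ship[0->1]=3 prod=3 -> inv=[3 8 15]
Step 7: demand=2,sold=2 ship[1->2]=4 ship[0->1]=3 prod=3 -> inv=[3 7 17]
Step 8: demand=2,sold=2 ship[1->2]=4 ship[0->1]=3 prod=3 -> inv=[3 6 19]

3 6 19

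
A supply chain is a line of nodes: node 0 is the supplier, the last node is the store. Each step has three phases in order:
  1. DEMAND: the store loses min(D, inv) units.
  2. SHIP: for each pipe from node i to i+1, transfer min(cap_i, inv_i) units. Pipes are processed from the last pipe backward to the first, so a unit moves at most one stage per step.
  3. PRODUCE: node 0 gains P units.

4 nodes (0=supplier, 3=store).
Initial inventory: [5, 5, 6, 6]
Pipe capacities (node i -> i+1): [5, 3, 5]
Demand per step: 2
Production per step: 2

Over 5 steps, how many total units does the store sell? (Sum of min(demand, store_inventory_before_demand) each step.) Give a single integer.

Step 1: sold=2 (running total=2) -> [2 7 4 9]
Step 2: sold=2 (running total=4) -> [2 6 3 11]
Step 3: sold=2 (running total=6) -> [2 5 3 12]
Step 4: sold=2 (running total=8) -> [2 4 3 13]
Step 5: sold=2 (running total=10) -> [2 3 3 14]

Answer: 10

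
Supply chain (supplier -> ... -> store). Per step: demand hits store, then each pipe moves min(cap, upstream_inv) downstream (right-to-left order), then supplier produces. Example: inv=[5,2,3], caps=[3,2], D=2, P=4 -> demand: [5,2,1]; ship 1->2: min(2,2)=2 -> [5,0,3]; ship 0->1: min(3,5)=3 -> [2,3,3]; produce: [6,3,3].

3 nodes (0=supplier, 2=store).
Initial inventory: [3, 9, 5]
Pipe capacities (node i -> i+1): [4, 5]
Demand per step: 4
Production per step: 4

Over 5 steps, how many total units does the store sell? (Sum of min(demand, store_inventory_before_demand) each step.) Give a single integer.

Answer: 20

Derivation:
Step 1: sold=4 (running total=4) -> [4 7 6]
Step 2: sold=4 (running total=8) -> [4 6 7]
Step 3: sold=4 (running total=12) -> [4 5 8]
Step 4: sold=4 (running total=16) -> [4 4 9]
Step 5: sold=4 (running total=20) -> [4 4 9]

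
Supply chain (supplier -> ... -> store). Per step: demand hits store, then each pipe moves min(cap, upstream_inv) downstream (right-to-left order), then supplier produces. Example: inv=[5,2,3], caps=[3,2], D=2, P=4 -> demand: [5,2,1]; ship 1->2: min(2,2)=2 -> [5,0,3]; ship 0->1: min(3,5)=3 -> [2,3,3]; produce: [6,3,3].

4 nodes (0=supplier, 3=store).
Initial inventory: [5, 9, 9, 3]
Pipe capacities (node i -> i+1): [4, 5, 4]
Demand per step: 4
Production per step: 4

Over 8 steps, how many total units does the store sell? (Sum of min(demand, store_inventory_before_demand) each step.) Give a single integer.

Step 1: sold=3 (running total=3) -> [5 8 10 4]
Step 2: sold=4 (running total=7) -> [5 7 11 4]
Step 3: sold=4 (running total=11) -> [5 6 12 4]
Step 4: sold=4 (running total=15) -> [5 5 13 4]
Step 5: sold=4 (running total=19) -> [5 4 14 4]
Step 6: sold=4 (running total=23) -> [5 4 14 4]
Step 7: sold=4 (running total=27) -> [5 4 14 4]
Step 8: sold=4 (running total=31) -> [5 4 14 4]

Answer: 31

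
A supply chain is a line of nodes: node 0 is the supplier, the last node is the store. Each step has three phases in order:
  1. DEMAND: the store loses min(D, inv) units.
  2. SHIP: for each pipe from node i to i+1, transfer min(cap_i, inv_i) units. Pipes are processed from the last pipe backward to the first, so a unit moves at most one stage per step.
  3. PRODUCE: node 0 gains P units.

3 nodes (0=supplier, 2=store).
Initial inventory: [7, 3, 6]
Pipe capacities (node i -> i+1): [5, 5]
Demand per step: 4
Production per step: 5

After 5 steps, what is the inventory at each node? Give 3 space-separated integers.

Step 1: demand=4,sold=4 ship[1->2]=3 ship[0->1]=5 prod=5 -> inv=[7 5 5]
Step 2: demand=4,sold=4 ship[1->2]=5 ship[0->1]=5 prod=5 -> inv=[7 5 6]
Step 3: demand=4,sold=4 ship[1->2]=5 ship[0->1]=5 prod=5 -> inv=[7 5 7]
Step 4: demand=4,sold=4 ship[1->2]=5 ship[0->1]=5 prod=5 -> inv=[7 5 8]
Step 5: demand=4,sold=4 ship[1->2]=5 ship[0->1]=5 prod=5 -> inv=[7 5 9]

7 5 9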